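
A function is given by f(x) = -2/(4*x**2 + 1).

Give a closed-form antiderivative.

An antiderivative is F(x) = -atan(2*x).

For F(x) to be correct the identity F'(x) - f(x) = 0 must hold.
Check: d/dx[-atan(2*x)] = -2/(4*x**2 + 1) = f(x).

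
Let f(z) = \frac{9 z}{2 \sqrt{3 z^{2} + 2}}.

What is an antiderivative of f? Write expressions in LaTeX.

f matches the chain-rule pattern g'(h)*h' with inner function h(z) = 3 z^{2} + 2; substituting u = h(z) collapses the integral.
Check: d/dz[\frac{3 \sqrt{3 z^{2} + 2}}{2}] = \frac{9 z}{2 \sqrt{3 z^{2} + 2}} = f(z).

An antiderivative is F(z) = \frac{3 \sqrt{3 z^{2} + 2}}{2}.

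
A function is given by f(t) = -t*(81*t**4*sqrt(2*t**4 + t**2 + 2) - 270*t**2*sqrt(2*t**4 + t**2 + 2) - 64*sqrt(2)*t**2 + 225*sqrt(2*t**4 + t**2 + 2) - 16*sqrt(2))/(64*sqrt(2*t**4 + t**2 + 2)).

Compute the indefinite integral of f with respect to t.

Recover f(t) by differentiating a candidate F(t); any mismatch rules it out.
Check: d/dt[-(27*t**6 - 135*t**4 + 225*t**2 - 32*sqrt(2)*sqrt(2*t**4 + t**2 + 2) - 125)/128] = (-81*t**5*sqrt(2*t**4 + t**2 + 2) + 270*t**3*sqrt(2*t**4 + t**2 + 2) + 64*sqrt(2)*t**3 - 225*t*sqrt(2*t**4 + t**2 + 2) + 16*sqrt(2)*t)/(64*sqrt(2*t**4 + t**2 + 2)), which equals f(t).

F(t) = -(27*t**6 - 135*t**4 + 225*t**2 - 32*sqrt(2)*sqrt(2*t**4 + t**2 + 2) - 125)/128 + C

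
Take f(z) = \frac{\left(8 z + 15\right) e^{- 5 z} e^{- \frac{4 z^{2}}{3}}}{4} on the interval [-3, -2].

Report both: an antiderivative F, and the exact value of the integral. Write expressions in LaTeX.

Antiderivative: F(z) = - \frac{3 e^{- 5 z} e^{- \frac{4 z^{2}}{3}}}{4}; value = - \frac{3 e^{\frac{14}{3}}}{4} + \frac{3 e^{3}}{4}

The substitution u = - \frac{4 z^{2}}{3} - 5 z works: f is exactly (dF/du)*(du/dz) for that inner function.
F(z) = - \frac{3 e^{- 5 z} e^{- \frac{4 z^{2}}{3}}}{4} is an antiderivative of f.
Check: d/dz[- \frac{3 e^{- 5 z} e^{- \frac{4 z^{2}}{3}}}{4}] = \frac{\left(8 z + 15\right) e^{- 5 z} e^{- \frac{4 z^{2}}{3}}}{4} = f(z).
F(-2) = - \frac{3 e^{\frac{14}{3}}}{4}; F(-3) = - \frac{3 e^{3}}{4}.
Integral = F(-2) - F(-3) = - \frac{3 e^{\frac{14}{3}}}{4} + \frac{3 e^{3}}{4}.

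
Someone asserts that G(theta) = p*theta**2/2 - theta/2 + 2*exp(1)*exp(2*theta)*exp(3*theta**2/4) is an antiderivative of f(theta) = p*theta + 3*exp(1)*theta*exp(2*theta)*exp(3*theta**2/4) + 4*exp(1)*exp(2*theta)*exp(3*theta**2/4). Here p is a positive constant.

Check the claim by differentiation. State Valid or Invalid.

d/dtheta[G] = p*theta + 3*exp(1)*theta*exp(2*theta)*exp(3*theta**2/4) + 4*exp(1)*exp(2*theta)*exp(3*theta**2/4) - 1/2
d/dtheta[G] - f(theta) = -1/2 != 0.

Invalid: d/dtheta[G] - f = -1/2, which is not 0.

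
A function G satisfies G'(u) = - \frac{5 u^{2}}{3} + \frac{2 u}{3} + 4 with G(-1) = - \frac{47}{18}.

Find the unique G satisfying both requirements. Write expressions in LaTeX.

The integrand splits into summands that can be handled one at a time.
A general antiderivative is - \frac{5 u^{3}}{9} + \frac{u^{2}}{3} + 4 u + C.
The condition gives C = - \frac{47}{18} - (- \frac{28}{9}) = \frac{1}{2}.
So G(u) = \frac{- 10 u^{3} + 6 u^{2} + 72 u + 9}{18}.
Check: d/du[\frac{- 10 u^{3} + 6 u^{2} + 72 u + 9}{18}] = - \frac{5 u^{2}}{3} + \frac{2 u}{3} + 4 = G'(u).

G(u) = \frac{- 10 u^{3} + 6 u^{2} + 72 u + 9}{18}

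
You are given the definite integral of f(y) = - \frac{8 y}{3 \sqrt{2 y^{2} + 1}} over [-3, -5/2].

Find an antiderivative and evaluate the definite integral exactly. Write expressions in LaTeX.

f matches the chain-rule pattern g'(h)*h' with inner function h(y) = 2 y^{2} + 1; substituting u = h(y) collapses the integral.
F(y) = - \frac{4 \sqrt{2 y^{2} + 1}}{3} is an antiderivative of f.
Check: d/dy[- \frac{4 \sqrt{2 y^{2} + 1}}{3}] = - \frac{8 y}{3 \sqrt{2 y^{2} + 1}} = f(y).
F(-5/2) = - 2 \sqrt{6}; F(-3) = - \frac{4 \sqrt{19}}{3}.
Integral = F(-5/2) - F(-3) = - 2 \sqrt{6} + \frac{4 \sqrt{19}}{3}.

Antiderivative: F(y) = - \frac{4 \sqrt{2 y^{2} + 1}}{3}; value = - 2 \sqrt{6} + \frac{4 \sqrt{19}}{3}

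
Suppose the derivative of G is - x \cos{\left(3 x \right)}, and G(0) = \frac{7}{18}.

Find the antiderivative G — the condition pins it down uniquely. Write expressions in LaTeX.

Recover the given G'(x) by differentiating a candidate G(x); any mismatch rules it out.
A general antiderivative is - \frac{x \sin{\left(3 x \right)}}{3} - \frac{\cos{\left(3 x \right)}}{9} + C.
The condition gives C = \frac{7}{18} - (- \frac{1}{9}) = \frac{1}{2}.
So G(x) = - \frac{x \sin{\left(3 x \right)}}{3} - \frac{\cos{\left(3 x \right)}}{9} + \frac{1}{2}.
Check: d/dx[- \frac{x \sin{\left(3 x \right)}}{3} - \frac{\cos{\left(3 x \right)}}{9} + \frac{1}{2}] = - x \cos{\left(3 x \right)} = G'(x).

G(x) = - \frac{x \sin{\left(3 x \right)}}{3} - \frac{\cos{\left(3 x \right)}}{9} + \frac{1}{2}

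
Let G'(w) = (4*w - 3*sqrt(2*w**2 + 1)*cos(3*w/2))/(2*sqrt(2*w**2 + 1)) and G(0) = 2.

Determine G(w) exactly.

G(w) = sqrt(2*w**2 + 1) - sin(3*w/2) + 1

Since d/dw undoes antidifferentiation here, G(w) must give back the stated G'(w).
A general antiderivative is sqrt(2*w**2 + 1) - sin(3*w/2) + C.
The condition gives C = 2 - (1) = 1.
So G(w) = sqrt(2*w**2 + 1) - sin(3*w/2) + 1.
Check: d/dw[sqrt(2*w**2 + 1) - sin(3*w/2) + 1] = (4*w - 3*sqrt(2*w**2 + 1)*cos(3*w/2))/(2*sqrt(2*w**2 + 1)) = G'(w).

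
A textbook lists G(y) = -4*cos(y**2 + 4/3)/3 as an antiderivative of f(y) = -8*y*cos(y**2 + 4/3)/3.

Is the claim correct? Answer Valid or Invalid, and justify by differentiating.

d/dy[G] = 8*y*sin(y**2 + 4/3)/3
d/dy[G] - f(y) = 8*y*sin(y**2 + 4/3)/3 + 8*y*cos(y**2 + 4/3)/3 != 0.

Invalid: d/dy[G] - f = 8*y*sin(y**2 + 4/3)/3 + 8*y*cos(y**2 + 4/3)/3, which is not 0.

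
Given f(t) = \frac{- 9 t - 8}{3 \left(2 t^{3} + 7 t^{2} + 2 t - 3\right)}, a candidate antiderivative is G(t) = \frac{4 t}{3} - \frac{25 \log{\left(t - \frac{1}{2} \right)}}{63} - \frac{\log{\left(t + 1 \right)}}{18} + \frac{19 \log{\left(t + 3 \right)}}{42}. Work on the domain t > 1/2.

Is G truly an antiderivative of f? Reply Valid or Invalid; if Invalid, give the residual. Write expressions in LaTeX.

d/dt[G] = \frac{8 t^{3} + 28 t^{2} - t - 20}{6 t^{3} + 21 t^{2} + 6 t - 9}
d/dt[G] - f(t) = \frac{4}{3} != 0.

Invalid: d/dt[G] - f = \frac{4}{3}, which is not 0.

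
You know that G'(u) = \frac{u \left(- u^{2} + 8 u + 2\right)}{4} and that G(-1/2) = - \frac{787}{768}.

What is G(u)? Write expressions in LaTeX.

Whatever form G(u) takes, its d/du must return the stated G'(u).
A general antiderivative is - \frac{u^{4}}{16} + \frac{2 u^{3}}{3} + \frac{u^{2}}{4} + C.
The condition gives C = - \frac{787}{768} - (- \frac{19}{768}) = -1.
So G(u) = - \frac{u^{4}}{16} + \frac{2 u^{3}}{3} + \frac{u^{2}}{4} - 1.
Check: d/du[- \frac{u^{4}}{16} + \frac{2 u^{3}}{3} + \frac{u^{2}}{4} - 1] = - \frac{u^{3}}{4} + 2 u^{2} + \frac{u}{2}, which equals G'(u).

G(u) = - \frac{u^{4}}{16} + \frac{2 u^{3}}{3} + \frac{u^{2}}{4} - 1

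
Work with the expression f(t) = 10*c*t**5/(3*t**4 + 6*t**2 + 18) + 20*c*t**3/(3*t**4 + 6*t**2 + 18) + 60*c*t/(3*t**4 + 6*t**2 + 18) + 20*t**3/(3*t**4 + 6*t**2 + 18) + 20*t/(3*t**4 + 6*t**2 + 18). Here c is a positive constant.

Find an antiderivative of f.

Integrate term by term and add the pieces.
Check: d/dt[5*c*t**2/3 + 5*log(t**4 + 2*t**2 + 6)/3] = (10*c*t**5 + 20*c*t**3 + 60*c*t + 20*t**3 + 20*t)/(3*t**4 + 6*t**2 + 18), which equals f(t).

An antiderivative is F(t) = 5*c*t**2/3 + 5*log(t**4 + 2*t**2 + 6)/3.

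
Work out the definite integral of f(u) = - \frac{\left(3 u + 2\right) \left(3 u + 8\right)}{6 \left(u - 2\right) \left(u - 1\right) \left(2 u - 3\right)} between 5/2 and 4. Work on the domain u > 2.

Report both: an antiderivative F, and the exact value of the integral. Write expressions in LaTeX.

Antiderivative: F(u) = - \frac{56 \log{\left(u - 2 \right)}}{3} + \frac{325 \log{\left(u - \frac{3}{2} \right)}}{12} - \frac{55 \log{\left(u - 1 \right)}}{6}; value = - \frac{112 \log{\left(2 \right)}}{3} - \frac{55 \log{\left(3 \right)}}{6} + \frac{55 \log{\left(\frac{3}{2} \right)}}{6} + \frac{325 \log{\left(\frac{5}{2} \right)}}{12}

Factor the denominator (6 \left(u - 2\right) \left(u - 1\right) \left(2 u - 3\right)) and decompose: f = \frac{325}{6 \left(2 u - 3\right)} - \frac{55}{6 \left(u - 1\right)} - \frac{56}{3 \left(u - 2\right)}; each piece integrates to a log, atan, or power term.
F(u) = - \frac{56 \log{\left(u - 2 \right)}}{3} + \frac{325 \log{\left(u - \frac{3}{2} \right)}}{12} - \frac{55 \log{\left(u - 1 \right)}}{6} is an antiderivative of f.
Check: d/du[- \frac{56 \log{\left(u - 2 \right)}}{3} + \frac{325 \log{\left(u - \frac{3}{2} \right)}}{12} - \frac{55 \log{\left(u - 1 \right)}}{6}] = \frac{- 9 u^{2} - 30 u - 16}{12 u^{3} - 54 u^{2} + 78 u - 36}, which equals f(u).
F(4) = - \frac{56 \log{\left(2 \right)}}{3} - \frac{55 \log{\left(3 \right)}}{6} + \frac{325 \log{\left(\frac{5}{2} \right)}}{12}; F(5/2) = - \frac{55 \log{\left(\frac{3}{2} \right)}}{6} + \frac{56 \log{\left(2 \right)}}{3}.
Integral = F(4) - F(5/2) = - \frac{112 \log{\left(2 \right)}}{3} - \frac{55 \log{\left(3 \right)}}{6} + \frac{55 \log{\left(\frac{3}{2} \right)}}{6} + \frac{325 \log{\left(\frac{5}{2} \right)}}{12}.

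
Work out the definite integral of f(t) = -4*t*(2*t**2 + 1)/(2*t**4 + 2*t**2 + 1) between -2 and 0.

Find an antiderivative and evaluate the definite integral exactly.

The substitution u = 2*t**4 + 2*t**2 + 1 works: f is exactly (dF/du)*(du/dt) for that inner function.
F(t) = -log(2*t**4 + 2*t**2 + 1) is an antiderivative of f.
Check: d/dt[-log(2*t**4 + 2*t**2 + 1)] = (-8*t**3 - 4*t)/(2*t**4 + 2*t**2 + 1), which equals f(t).
F(0) = 0; F(-2) = -log(41).
Integral = F(0) - F(-2) = log(41).

Antiderivative: F(t) = -log(2*t**4 + 2*t**2 + 1); value = log(41)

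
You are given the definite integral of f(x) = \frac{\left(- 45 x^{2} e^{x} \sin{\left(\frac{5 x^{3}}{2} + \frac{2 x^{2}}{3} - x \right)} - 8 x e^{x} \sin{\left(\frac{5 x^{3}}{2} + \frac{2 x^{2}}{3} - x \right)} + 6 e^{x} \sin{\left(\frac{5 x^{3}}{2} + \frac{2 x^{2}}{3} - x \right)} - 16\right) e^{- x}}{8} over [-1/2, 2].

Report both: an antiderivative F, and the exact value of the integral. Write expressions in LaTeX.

Antiderivative: F(x) = \frac{3 \cos{\left(\frac{5 x^{3}}{2} + \frac{2 x^{2}}{3} - x \right)}}{4} + 2 e^{- x}; value = - 2 e^{\frac{1}{2}} - \frac{3 \cos{\left(\frac{17}{48} \right)}}{4} + \frac{3 \cos{\left(\frac{62}{3} \right)}}{4} + \frac{2}{e^{2}}

Check any antiderivative F(x) by computing F'(x) and comparing it with f(x).
F(x) = \frac{3 \cos{\left(\frac{5 x^{3}}{2} + \frac{2 x^{2}}{3} - x \right)}}{4} + 2 e^{- x} is an antiderivative of f.
Check: d/dx[\frac{3 \cos{\left(\frac{5 x^{3}}{2} + \frac{2 x^{2}}{3} - x \right)}}{4} + 2 e^{- x}] = \frac{\left(- 45 x^{2} e^{x} \sin{\left(\frac{5 x^{3}}{2} + \frac{2 x^{2}}{3} - x \right)} - 8 x e^{x} \sin{\left(\frac{5 x^{3}}{2} + \frac{2 x^{2}}{3} - x \right)} + 6 e^{x} \sin{\left(\frac{5 x^{3}}{2} + \frac{2 x^{2}}{3} - x \right)} - 16\right) e^{- x}}{8} = f(x).
F(2) = \frac{3 \cos{\left(\frac{62}{3} \right)}}{4} + \frac{2}{e^{2}}; F(-1/2) = \frac{3 \cos{\left(\frac{17}{48} \right)}}{4} + 2 e^{\frac{1}{2}}.
Integral = F(2) - F(-1/2) = - 2 e^{\frac{1}{2}} - \frac{3 \cos{\left(\frac{17}{48} \right)}}{4} + \frac{3 \cos{\left(\frac{62}{3} \right)}}{4} + \frac{2}{e^{2}}.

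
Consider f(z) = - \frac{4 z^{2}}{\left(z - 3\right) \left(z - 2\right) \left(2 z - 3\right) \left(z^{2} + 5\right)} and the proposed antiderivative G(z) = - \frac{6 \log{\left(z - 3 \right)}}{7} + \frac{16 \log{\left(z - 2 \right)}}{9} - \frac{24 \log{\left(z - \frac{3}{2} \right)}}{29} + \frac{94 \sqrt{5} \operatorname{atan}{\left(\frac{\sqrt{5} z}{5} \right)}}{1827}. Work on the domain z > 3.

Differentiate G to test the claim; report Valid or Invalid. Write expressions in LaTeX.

d/dz[G] = \frac{340 z^{4} - 2210 z^{3} - 2718 z^{2} - 3060 z}{3654 z^{5} - 23751 z^{4} + 67599 z^{3} - 151641 z^{2} + 246645 z - 164430}
d/dz[G] - f(z) = \frac{170 z}{1827 z^{2} + 9135} != 0.

Invalid: d/dz[G] - f = \frac{170 z}{1827 z^{2} + 9135}, which is not 0.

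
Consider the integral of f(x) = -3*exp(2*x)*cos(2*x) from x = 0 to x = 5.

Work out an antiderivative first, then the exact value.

For F(x) to be correct the identity F'(x) - f(x) = 0 must hold.
F(x) = -3*exp(2*x)*sin(2*x)/4 - 3*exp(2*x)*cos(2*x)/4 is an antiderivative of f.
Check: d/dx[-3*exp(2*x)*sin(2*x)/4 - 3*exp(2*x)*cos(2*x)/4] = -3*exp(2*x)*cos(2*x) = f(x).
F(5) = -3*exp(10)*sin(10)/4 - 3*exp(10)*cos(10)/4; F(0) = -3/4.
Integral = F(5) - F(0) = 3/4 - 3*exp(10)*sin(10)/4 - 3*exp(10)*cos(10)/4.

Antiderivative: F(x) = -3*exp(2*x)*sin(2*x)/4 - 3*exp(2*x)*cos(2*x)/4; value = 3/4 - 3*exp(10)*sin(10)/4 - 3*exp(10)*cos(10)/4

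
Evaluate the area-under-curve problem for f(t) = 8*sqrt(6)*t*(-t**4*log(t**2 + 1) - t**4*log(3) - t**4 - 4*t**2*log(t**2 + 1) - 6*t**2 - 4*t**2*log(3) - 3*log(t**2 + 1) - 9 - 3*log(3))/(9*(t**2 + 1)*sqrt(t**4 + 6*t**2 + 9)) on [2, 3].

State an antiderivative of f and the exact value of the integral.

Antiderivative: F(t) = -4*sqrt(2*t**4/3 + 4*t**2 + 6)*log(3*t**2 + 3)/3; value = -16*sqrt(6)*log(30)/3 + 28*sqrt(6)*log(15)/9

Recognize the product-rule pattern: f = u'v + uv' with u = -4*sqrt(2*t**4/3 + 4*t**2 + 6)/3, v = log(3*t**2 + 3), so integration by parts undoes it.
F(t) = -4*sqrt(2*t**4/3 + 4*t**2 + 6)*log(3*t**2 + 3)/3 is an antiderivative of f.
Check: d/dt[-4*sqrt(2*t**4/3 + 4*t**2 + 6)*log(3*t**2 + 3)/3] = (-8*sqrt(2)*t**5*log(t**2 + 1) - 8*sqrt(2)*t**5*log(3) - 8*sqrt(2)*t**5 - 32*sqrt(2)*t**3*log(t**2 + 1) - 48*sqrt(2)*t**3 - 32*sqrt(2)*t**3*log(3) - 24*sqrt(2)*t*log(t**2 + 1) - 72*sqrt(2)*t - 24*sqrt(2)*t*log(3))/(3*sqrt(3)*t**2*sqrt(t**4 + 6*t**2 + 9) + 3*sqrt(3)*sqrt(t**4 + 6*t**2 + 9)), which equals f(t).
F(3) = -16*sqrt(6)*log(30)/3; F(2) = -28*sqrt(6)*log(15)/9.
Integral = F(3) - F(2) = -16*sqrt(6)*log(30)/3 + 28*sqrt(6)*log(15)/9.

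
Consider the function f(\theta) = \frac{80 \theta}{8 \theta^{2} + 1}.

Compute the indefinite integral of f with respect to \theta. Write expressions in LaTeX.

f matches the chain-rule pattern g'(h)*h' with inner function h(\theta) = 4 \theta^{2} + \frac{1}{2}; substituting u = h(\theta) collapses the integral.
Check: d/d\theta[5 \log{\left(4 \theta^{2} + \frac{1}{2} \right)}] = \frac{80 \theta}{8 \theta^{2} + 1} = f(\theta).

F(\theta) = 5 \log{\left(4 \theta^{2} + \frac{1}{2} \right)} + C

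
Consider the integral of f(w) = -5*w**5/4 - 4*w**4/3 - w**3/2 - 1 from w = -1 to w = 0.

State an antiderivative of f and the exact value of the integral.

Antiderivative: F(w) = -5*w**6/24 - 4*w**5/15 - w**4/8 - w; value = -14/15

Integrate term by term and add the pieces.
F(w) = -5*w**6/24 - 4*w**5/15 - w**4/8 - w is an antiderivative of f.
Check: d/dw[-5*w**6/24 - 4*w**5/15 - w**4/8 - w] = -5*w**5/4 - 4*w**4/3 - w**3/2 - 1 = f(w).
F(0) = 0; F(-1) = 14/15.
Integral = F(0) - F(-1) = -14/15.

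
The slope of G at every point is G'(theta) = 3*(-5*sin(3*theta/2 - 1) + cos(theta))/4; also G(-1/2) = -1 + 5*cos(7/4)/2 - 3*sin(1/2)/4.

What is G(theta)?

G(theta) = (3*sin(theta) + 10*cos(3*theta/2 - 1) - 4)/4

Differentiate the proposed G(theta) back; it has to land on the given G'(theta).
A general antiderivative is 3*sin(theta)/4 + 5*cos(3*theta/2 - 1)/2 + C.
The condition gives C = -1 + 5*cos(7/4)/2 - 3*sin(1/2)/4 - (5*cos(7/4)/2 - 3*sin(1/2)/4) = -1.
So G(theta) = (3*sin(theta) + 10*cos(3*theta/2 - 1) - 4)/4.
Check: d/dtheta[(3*sin(theta) + 10*cos(3*theta/2 - 1) - 4)/4] = -15*sin(3*theta/2 - 1)/4 + 3*cos(theta)/4, which equals G'(theta).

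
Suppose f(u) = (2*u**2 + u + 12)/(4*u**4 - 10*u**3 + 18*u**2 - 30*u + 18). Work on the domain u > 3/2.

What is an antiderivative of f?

An antiderivative is F(u) = -(-576*log(u - 3/2) + 630*log(u - 1) - 27*log(u**2 + 3) + 22*sqrt(3)*atan(sqrt(3)*u/3))/336.

The denominator factors as 2*(u - 1)*(2*u - 3)*(u**2 + 3); partial fractions split f into directly integrable pieces: (9*u - 11)/(56*(u**2 + 3)) + 24/(7*(2*u - 3)) - 15/(8*(u - 1)).
Check: d/du[-(-576*log(u - 3/2) + 630*log(u - 1) - 27*log(u**2 + 3) + 22*sqrt(3)*atan(sqrt(3)*u/3))/336] = (2*u**2 + u + 12)/(4*u**4 - 10*u**3 + 18*u**2 - 30*u + 18) = f(u).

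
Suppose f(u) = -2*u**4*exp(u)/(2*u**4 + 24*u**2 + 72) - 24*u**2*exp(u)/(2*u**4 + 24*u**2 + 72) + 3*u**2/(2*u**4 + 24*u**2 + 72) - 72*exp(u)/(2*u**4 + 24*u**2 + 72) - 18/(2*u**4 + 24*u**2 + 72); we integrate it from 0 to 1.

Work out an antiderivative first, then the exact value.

The integrand splits into summands that can be handled one at a time.
F(u) = -3*u/(2*(u**2 + 6)) - exp(u) is an antiderivative of f.
Check: d/du[-3*u/(2*(u**2 + 6)) - exp(u)] = (-2*u**4*exp(u) - 24*u**2*exp(u) + 3*u**2 - 72*exp(u) - 18)/(2*u**4 + 24*u**2 + 72), which equals f(u).
F(1) = -exp(1) - 3/14; F(0) = -1.
Integral = F(1) - F(0) = 11/14 - exp(1).

Antiderivative: F(u) = -3*u/(2*(u**2 + 6)) - exp(u); value = 11/14 - exp(1)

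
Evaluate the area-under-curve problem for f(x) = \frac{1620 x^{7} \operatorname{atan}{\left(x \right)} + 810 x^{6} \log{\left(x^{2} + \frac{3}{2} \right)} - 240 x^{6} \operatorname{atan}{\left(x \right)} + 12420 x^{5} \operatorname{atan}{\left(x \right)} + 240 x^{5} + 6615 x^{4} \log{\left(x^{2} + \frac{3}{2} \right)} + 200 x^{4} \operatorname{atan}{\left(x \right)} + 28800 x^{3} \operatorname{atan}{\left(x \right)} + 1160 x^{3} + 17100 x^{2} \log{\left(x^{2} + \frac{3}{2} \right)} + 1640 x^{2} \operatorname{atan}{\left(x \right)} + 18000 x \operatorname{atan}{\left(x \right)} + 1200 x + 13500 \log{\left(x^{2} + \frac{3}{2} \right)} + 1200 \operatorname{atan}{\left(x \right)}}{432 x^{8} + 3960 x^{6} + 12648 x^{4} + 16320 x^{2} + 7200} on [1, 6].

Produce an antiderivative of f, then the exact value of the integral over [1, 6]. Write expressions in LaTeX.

f has the shape u'v + uv' for u = \frac{5 x}{6 \left(\frac{3 x^{2}}{2} + 5\right)} + \frac{15 \log{\left(x^{2} + \frac{3}{2} \right)}}{8} and v = \operatorname{atan}{\left(x \right)} — it is the derivative of the product u*v.
F(x) = \frac{135 x^{2} \log{\left(x^{2} + \frac{3}{2} \right)} \operatorname{atan}{\left(x \right)} + 40 x \operatorname{atan}{\left(x \right)} + 450 \log{\left(x^{2} + \frac{3}{2} \right)} \operatorname{atan}{\left(x \right)}}{72 x^{2} + 240} is an antiderivative of f.
Check: d/dx[\frac{135 x^{2} \log{\left(x^{2} + \frac{3}{2} \right)} \operatorname{atan}{\left(x \right)} + 40 x \operatorname{atan}{\left(x \right)} + 450 \log{\left(x^{2} + \frac{3}{2} \right)} \operatorname{atan}{\left(x \right)}}{72 x^{2} + 240}] = \frac{1620 x^{7} \operatorname{atan}{\left(x \right)} + 810 x^{6} \log{\left(x^{2} + \frac{3}{2} \right)} - 240 x^{6} \operatorname{atan}{\left(x \right)} + 12420 x^{5} \operatorname{atan}{\left(x \right)} + 240 x^{5} + 6615 x^{4} \log{\left(x^{2} + \frac{3}{2} \right)} + 200 x^{4} \operatorname{atan}{\left(x \right)} + 28800 x^{3} \operatorname{atan}{\left(x \right)} + 1160 x^{3} + 17100 x^{2} \log{\left(x^{2} + \frac{3}{2} \right)} + 1640 x^{2} \operatorname{atan}{\left(x \right)} + 18000 x \operatorname{atan}{\left(x \right)} + 1200 x + 13500 \log{\left(x^{2} + \frac{3}{2} \right)} + 1200 \operatorname{atan}{\left(x \right)}}{432 x^{8} + 3960 x^{6} + 12648 x^{4} + 16320 x^{2} + 7200} = f(x).
F(6) = \frac{5 \operatorname{atan}{\left(6 \right)}}{59} + \frac{15 \log{\left(\frac{75}{2} \right)} \operatorname{atan}{\left(6 \right)}}{8}; F(1) = \frac{5 \pi}{156} + \frac{15 \pi \log{\left(\frac{5}{2} \right)}}{32}.
Integral = F(6) - F(1) = - \frac{15 \pi \log{\left(\frac{5}{2} \right)}}{32} - \frac{5 \pi}{156} + \frac{5 \operatorname{atan}{\left(6 \right)}}{59} + \frac{15 \log{\left(\frac{75}{2} \right)} \operatorname{atan}{\left(6 \right)}}{8}.

Antiderivative: F(x) = \frac{135 x^{2} \log{\left(x^{2} + \frac{3}{2} \right)} \operatorname{atan}{\left(x \right)} + 40 x \operatorname{atan}{\left(x \right)} + 450 \log{\left(x^{2} + \frac{3}{2} \right)} \operatorname{atan}{\left(x \right)}}{72 x^{2} + 240}; value = - \frac{15 \pi \log{\left(\frac{5}{2} \right)}}{32} - \frac{5 \pi}{156} + \frac{5 \operatorname{atan}{\left(6 \right)}}{59} + \frac{15 \log{\left(\frac{75}{2} \right)} \operatorname{atan}{\left(6 \right)}}{8}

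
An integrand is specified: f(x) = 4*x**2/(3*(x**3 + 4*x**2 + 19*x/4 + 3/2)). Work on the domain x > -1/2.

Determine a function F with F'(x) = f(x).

The denominator factors as 3*(x + 2)*(2*x + 1)*(2*x + 3); partial fractions split f into directly integrable pieces: -12/(2*x + 3) + 4/(9*(2*x + 1)) + 64/(9*(x + 2)).
Check: d/dx[2*(log(x + 1/2) - 27*log(x + 3/2) + 32*log(x + 2))/9] = 16*x**2/(12*x**3 + 48*x**2 + 57*x + 18), which equals f(x).

An antiderivative is F(x) = 2*(log(x + 1/2) - 27*log(x + 3/2) + 32*log(x + 2))/9.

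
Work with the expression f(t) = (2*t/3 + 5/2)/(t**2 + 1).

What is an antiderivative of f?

An antiderivative is F(t) = log(t**2 + 1)/3 + 5*atan(t)/2.

Any candidate F(t) must reproduce f(t) exactly when differentiated.
Check: d/dt[log(t**2 + 1)/3 + 5*atan(t)/2] = (4*t + 15)/(6*t**2 + 6), which equals f(t).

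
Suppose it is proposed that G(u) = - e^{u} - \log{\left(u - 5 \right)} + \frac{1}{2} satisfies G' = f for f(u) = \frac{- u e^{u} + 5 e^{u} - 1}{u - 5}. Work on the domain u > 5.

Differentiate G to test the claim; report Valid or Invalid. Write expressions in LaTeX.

Valid: G'(u) = f(u).

d/du[G] = \frac{- u e^{u} + 5 e^{u} - 1}{u - 5}
This equals f(u) exactly, so the claim holds.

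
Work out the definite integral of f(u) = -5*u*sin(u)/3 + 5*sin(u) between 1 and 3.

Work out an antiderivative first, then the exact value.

Integrate term by term and add the pieces.
F(u) = 5*u*cos(u)/3 - 5*sin(u)/3 - 5*cos(u) is an antiderivative of f.
Check: d/du[5*u*cos(u)/3 - 5*sin(u)/3 - 5*cos(u)] = -5*u*sin(u)/3 + 5*sin(u) = f(u).
F(3) = -5*sin(3)/3; F(1) = -10*cos(1)/3 - 5*sin(1)/3.
Integral = F(3) - F(1) = -5*sin(3)/3 + 5*sin(1)/3 + 10*cos(1)/3.

Antiderivative: F(u) = 5*u*cos(u)/3 - 5*sin(u)/3 - 5*cos(u); value = -5*sin(3)/3 + 5*sin(1)/3 + 10*cos(1)/3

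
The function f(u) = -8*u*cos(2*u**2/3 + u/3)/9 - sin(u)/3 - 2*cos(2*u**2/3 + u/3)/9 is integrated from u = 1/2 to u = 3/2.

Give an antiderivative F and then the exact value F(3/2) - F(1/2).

Integrate term by term and add the pieces.
F(u) = (-2*sin(2*u**2/3 + u/3) + cos(u))/3 is an antiderivative of f.
Check: d/du[(-2*sin(2*u**2/3 + u/3) + cos(u))/3] = -8*u*cos(2*u**2/3 + u/3)/9 - sin(u)/3 - 2*cos(2*u**2/3 + u/3)/9 = f(u).
F(3/2) = -2*sin(2)/3 + cos(3/2)/3; F(1/2) = -2*sin(1/3)/3 + cos(1/2)/3.
Integral = F(3/2) - F(1/2) = -2*sin(2)/3 - cos(1/2)/3 + cos(3/2)/3 + 2*sin(1/3)/3.

Antiderivative: F(u) = (-2*sin(2*u**2/3 + u/3) + cos(u))/3; value = -2*sin(2)/3 - cos(1/2)/3 + cos(3/2)/3 + 2*sin(1/3)/3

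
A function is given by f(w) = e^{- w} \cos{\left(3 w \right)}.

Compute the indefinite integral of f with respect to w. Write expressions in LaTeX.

Any candidate F(w) must reproduce f(w) exactly when differentiated.
Check: d/dw[\frac{3 e^{- w} \sin{\left(3 w \right)}}{10} - \frac{e^{- w} \cos{\left(3 w \right)}}{10}] = e^{- w} \cos{\left(3 w \right)} = f(w).

F(w) = \frac{3 e^{- w} \sin{\left(3 w \right)}}{10} - \frac{e^{- w} \cos{\left(3 w \right)}}{10} + C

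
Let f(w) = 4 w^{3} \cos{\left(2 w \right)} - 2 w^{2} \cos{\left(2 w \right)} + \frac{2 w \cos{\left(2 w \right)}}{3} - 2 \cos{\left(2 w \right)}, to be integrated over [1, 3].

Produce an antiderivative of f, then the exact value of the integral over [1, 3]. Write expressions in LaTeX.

The integrand splits into summands that can be handled one at a time.
F(w) = 2 w^{3} \sin{\left(2 w \right)} - w^{2} \sin{\left(2 w \right)} + 3 w^{2} \cos{\left(2 w \right)} - \frac{8 w \sin{\left(2 w \right)}}{3} - w \cos{\left(2 w \right)} - \frac{\sin{\left(2 w \right)}}{2} - \frac{4 \cos{\left(2 w \right)}}{3} is an antiderivative of f.
Check: d/dw[2 w^{3} \sin{\left(2 w \right)} - w^{2} \sin{\left(2 w \right)} + 3 w^{2} \cos{\left(2 w \right)} - \frac{8 w \sin{\left(2 w \right)}}{3} - w \cos{\left(2 w \right)} - \frac{\sin{\left(2 w \right)}}{2} - \frac{4 \cos{\left(2 w \right)}}{3}] = 4 w^{3} \cos{\left(2 w \right)} - 2 w^{2} \cos{\left(2 w \right)} + \frac{2 w \cos{\left(2 w \right)}}{3} - 2 \cos{\left(2 w \right)} = f(w).
F(3) = \frac{73 \sin{\left(6 \right)}}{2} + \frac{68 \cos{\left(6 \right)}}{3}; F(1) = - \frac{13 \sin{\left(2 \right)}}{6} + \frac{2 \cos{\left(2 \right)}}{3}.
Integral = F(3) - F(1) = \frac{73 \sin{\left(6 \right)}}{2} - \frac{2 \cos{\left(2 \right)}}{3} + \frac{13 \sin{\left(2 \right)}}{6} + \frac{68 \cos{\left(6 \right)}}{3}.

Antiderivative: F(w) = 2 w^{3} \sin{\left(2 w \right)} - w^{2} \sin{\left(2 w \right)} + 3 w^{2} \cos{\left(2 w \right)} - \frac{8 w \sin{\left(2 w \right)}}{3} - w \cos{\left(2 w \right)} - \frac{\sin{\left(2 w \right)}}{2} - \frac{4 \cos{\left(2 w \right)}}{3}; value = \frac{73 \sin{\left(6 \right)}}{2} - \frac{2 \cos{\left(2 \right)}}{3} + \frac{13 \sin{\left(2 \right)}}{6} + \frac{68 \cos{\left(6 \right)}}{3}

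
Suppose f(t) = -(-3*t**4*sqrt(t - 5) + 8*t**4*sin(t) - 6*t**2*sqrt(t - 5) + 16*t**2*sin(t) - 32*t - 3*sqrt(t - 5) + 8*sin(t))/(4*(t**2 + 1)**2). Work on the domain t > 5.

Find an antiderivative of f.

An antiderivative is F(t) = (t**3*sqrt(t - 5) - 5*t**2*sqrt(t - 5) + 4*t**2*cos(t) + t*sqrt(t - 5) - 5*sqrt(t - 5) + 4*cos(t) - 8)/(2*(t**2 + 1)).

Any candidate F(t) must reproduce f(t) exactly when differentiated.
Check: d/dt[(t**3*sqrt(t - 5) - 5*t**2*sqrt(t - 5) + 4*t**2*cos(t) + t*sqrt(t - 5) - 5*sqrt(t - 5) + 4*cos(t) - 8)/(2*(t**2 + 1))] = (3*t**5 - 8*t**4*sqrt(t - 5)*sin(t) - 15*t**4 + 6*t**3 - 16*t**2*sqrt(t - 5)*sin(t) - 30*t**2 + 32*t*sqrt(t - 5) + 3*t - 8*sqrt(t - 5)*sin(t) - 15)/(4*t**4*sqrt(t - 5) + 8*t**2*sqrt(t - 5) + 4*sqrt(t - 5)), which equals f(t).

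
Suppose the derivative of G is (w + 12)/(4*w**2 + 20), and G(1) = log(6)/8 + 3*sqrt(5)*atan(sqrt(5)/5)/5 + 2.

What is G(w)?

G(w) = log(w**2 + 5)/8 + 3*sqrt(5)*atan(sqrt(5)*w/5)/5 + 2

Any candidate G(w) must reproduce the stated G'(w) exactly.
A general antiderivative is log(w**2 + 5)/8 + 3*sqrt(5)*atan(sqrt(5)*w/5)/5 + C.
The condition gives C = log(6)/8 + 3*sqrt(5)*atan(sqrt(5)/5)/5 + 2 - (log(6)/8 + 3*sqrt(5)*atan(sqrt(5)/5)/5) = 2.
So G(w) = log(w**2 + 5)/8 + 3*sqrt(5)*atan(sqrt(5)*w/5)/5 + 2.
Check: d/dw[log(w**2 + 5)/8 + 3*sqrt(5)*atan(sqrt(5)*w/5)/5 + 2] = (w + 12)/(4*w**2 + 20) = G'(w).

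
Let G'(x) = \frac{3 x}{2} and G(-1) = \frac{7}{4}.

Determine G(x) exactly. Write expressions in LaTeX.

G(x) = \frac{3 x^{2} + 4}{4}

The proposed G(x) is checked by its d/dx: the result must match the given G'(x).
A general antiderivative is \frac{3 x^{2}}{4} + C.
The condition gives C = \frac{7}{4} - (\frac{3}{4}) = 1.
So G(x) = \frac{3 x^{2} + 4}{4}.
Check: d/dx[\frac{3 x^{2} + 4}{4}] = \frac{3 x}{2} = G'(x).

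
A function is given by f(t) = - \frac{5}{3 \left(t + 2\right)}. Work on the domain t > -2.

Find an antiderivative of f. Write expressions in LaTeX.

An antiderivative is F(t) = - \frac{5 \log{\left(\frac{t}{2} + 1 \right)}}{3}.

Any candidate F(t) must reproduce f(t) exactly when differentiated.
Check: d/dt[- \frac{5 \log{\left(\frac{t}{2} + 1 \right)}}{3}] = - \frac{5}{3 t + 6}, which equals f(t).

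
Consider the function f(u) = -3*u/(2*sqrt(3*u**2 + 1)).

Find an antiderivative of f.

An antiderivative is F(u) = -sqrt(3*u**2 + 1)/2.

f matches the chain-rule pattern g'(h)*h' with inner function h(u) = 3*u**2 + 1; substituting w = h(u) collapses the integral.
Check: d/du[-sqrt(3*u**2 + 1)/2] = -3*u/(2*sqrt(3*u**2 + 1)) = f(u).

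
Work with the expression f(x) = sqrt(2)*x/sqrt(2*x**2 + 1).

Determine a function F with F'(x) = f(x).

The substitution u = 4*x**2 + 2 works: f is exactly (dF/du)*(du/dx) for that inner function.
Check: d/dx[sqrt(2)*sqrt(2*x**2 + 1)/2] = sqrt(2)*x/sqrt(2*x**2 + 1) = f(x).

An antiderivative is F(x) = sqrt(2)*sqrt(2*x**2 + 1)/2.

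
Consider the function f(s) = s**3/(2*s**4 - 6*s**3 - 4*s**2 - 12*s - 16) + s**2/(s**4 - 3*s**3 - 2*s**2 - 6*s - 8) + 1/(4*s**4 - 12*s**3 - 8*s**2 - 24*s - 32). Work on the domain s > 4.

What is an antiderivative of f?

An antiderivative is F(s) = (386*log(s - 4) - 36*log(s + 1) + 5*log(s**2 + 2) + 110*sqrt(2)*atan(sqrt(2)*s/2))/720.

Factor the denominator (4*(s - 4)*(s + 1)*(s**2 + 2)) and decompose: f = (s + 22)/(72*(s**2 + 2)) - 1/(20*(s + 1)) + 193/(360*(s - 4)); each piece integrates to a log, atan, or power term.
Check: d/ds[(386*log(s - 4) - 36*log(s + 1) + 5*log(s**2 + 2) + 110*sqrt(2)*atan(sqrt(2)*s/2))/720] = (2*s**3 + 4*s**2 + 1)/(4*s**4 - 12*s**3 - 8*s**2 - 24*s - 32), which equals f(s).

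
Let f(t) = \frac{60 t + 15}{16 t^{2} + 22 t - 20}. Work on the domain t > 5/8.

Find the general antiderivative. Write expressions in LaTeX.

Since d/dt undoes antidifferentiation here, F'(t) = f(t) is required of F(t).
Check: d/dt[\frac{5 \log{\left(\frac{3 t}{2} + 3 \right)}}{2} + \frac{5 \log{\left(4 t - \frac{5}{2} \right)}}{4}] = \frac{60 t + 15}{16 t^{2} + 22 t - 20} = f(t).

F(t) = \frac{5 \log{\left(\frac{3 t}{2} + 3 \right)}}{2} + \frac{5 \log{\left(4 t - \frac{5}{2} \right)}}{4} + C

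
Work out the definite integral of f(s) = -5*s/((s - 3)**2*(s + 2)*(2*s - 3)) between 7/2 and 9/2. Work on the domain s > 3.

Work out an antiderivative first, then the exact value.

Antiderivative: F(s) = 8*log(s - 3)/15 - 10*log(s - 3/2)/21 - 2*log(s + 2)/35 + 5/(5*s - 15); value = -4/3 - 10*log(3)/21 - 2*log(13/2)/35 + 2*log(11/2)/35 + 8*log(3/2)/15 + 106*log(2)/105

The denominator factors as (s - 3)**2*(s + 2)*(2*s - 3); partial fractions split f into directly integrable pieces: -20/(21*(2*s - 3)) - 2/(35*(s + 2)) + 8/(15*(s - 3)) - 1/(s - 3)**2.
F(s) = 8*log(s - 3)/15 - 10*log(s - 3/2)/21 - 2*log(s + 2)/35 + 5/(5*s - 15) is an antiderivative of f.
Check: d/ds[8*log(s - 3)/15 - 10*log(s - 3/2)/21 - 2*log(s + 2)/35 + 5/(5*s - 15)] = -5*s/(2*s**4 - 11*s**3 + 6*s**2 + 45*s - 54), which equals f(s).
F(9/2) = -10*log(3)/21 - 2*log(13/2)/35 + 8*log(3/2)/15 + 2/3; F(7/2) = -106*log(2)/105 - 2*log(11/2)/35 + 2.
Integral = F(9/2) - F(7/2) = -4/3 - 10*log(3)/21 - 2*log(13/2)/35 + 2*log(11/2)/35 + 8*log(3/2)/15 + 106*log(2)/105.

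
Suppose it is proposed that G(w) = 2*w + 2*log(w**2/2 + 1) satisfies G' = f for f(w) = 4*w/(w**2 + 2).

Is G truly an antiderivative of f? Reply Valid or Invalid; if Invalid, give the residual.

d/dw[G] = (2*w**2 + 4*w + 4)/(w**2 + 2)
d/dw[G] - f(w) = 2 != 0.

Invalid: d/dw[G] - f = 2, which is not 0.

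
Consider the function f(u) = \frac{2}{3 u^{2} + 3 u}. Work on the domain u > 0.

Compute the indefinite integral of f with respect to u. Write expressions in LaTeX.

Factor the denominator (3 u \left(u + 1\right)) and decompose: f = - \frac{2}{3 \left(u + 1\right)} + \frac{2}{3 u}; each piece integrates to a log, atan, or power term.
Check: d/du[\frac{2 \log{\left(u \right)}}{3} - \frac{2 \log{\left(u + 1 \right)}}{3}] = \frac{2}{3 u^{2} + 3 u} = f(u).

F(u) = \frac{2 \log{\left(u \right)}}{3} - \frac{2 \log{\left(u + 1 \right)}}{3} + C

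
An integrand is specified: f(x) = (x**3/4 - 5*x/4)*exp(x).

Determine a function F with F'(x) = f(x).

An antiderivative is F(x) = (x**3 - 3*x**2 + x - 1)*exp(x)/4.

f has the shape u'v + uv' for u = x**3/4 - 3*x**2/4 + x/4 - 1/4 and v = exp(x) — it is the derivative of the product u*v.
Check: d/dx[(x**3 - 3*x**2 + x - 1)*exp(x)/4] = x**3*exp(x)/4 - 5*x*exp(x)/4, which equals f(x).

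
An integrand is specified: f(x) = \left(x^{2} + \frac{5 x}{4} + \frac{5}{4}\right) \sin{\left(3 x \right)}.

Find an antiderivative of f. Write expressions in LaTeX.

An antiderivative is F(x) = - \frac{x^{2} \cos{\left(3 x \right)}}{3} + \frac{2 x \sin{\left(3 x \right)}}{9} - \frac{5 x \cos{\left(3 x \right)}}{12} + \frac{5 \sin{\left(3 x \right)}}{36} - \frac{37 \cos{\left(3 x \right)}}{108}.

A candidate is checked by its d/dx: the result must match f(x).
Check: d/dx[- \frac{x^{2} \cos{\left(3 x \right)}}{3} + \frac{2 x \sin{\left(3 x \right)}}{9} - \frac{5 x \cos{\left(3 x \right)}}{12} + \frac{5 \sin{\left(3 x \right)}}{36} - \frac{37 \cos{\left(3 x \right)}}{108}] = x^{2} \sin{\left(3 x \right)} + \frac{5 x \sin{\left(3 x \right)}}{4} + \frac{5 \sin{\left(3 x \right)}}{4}, which equals f(x).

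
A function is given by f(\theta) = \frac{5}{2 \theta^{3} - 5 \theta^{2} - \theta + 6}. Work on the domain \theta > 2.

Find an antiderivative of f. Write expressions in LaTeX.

An antiderivative is F(\theta) = \frac{5 \log{\left(\theta - 2 \right)}}{3} - 2 \log{\left(\theta - \frac{3}{2} \right)} + \frac{\log{\left(\theta + 1 \right)}}{3}.

The denominator factors as \left(\theta - 2\right) \left(\theta + 1\right) \left(2 \theta - 3\right); partial fractions split f into directly integrable pieces: - \frac{4}{2 \theta - 3} + \frac{1}{3 \left(\theta + 1\right)} + \frac{5}{3 \left(\theta - 2\right)}.
Check: d/d\theta[\frac{5 \log{\left(\theta - 2 \right)}}{3} - 2 \log{\left(\theta - \frac{3}{2} \right)} + \frac{\log{\left(\theta + 1 \right)}}{3}] = \frac{5}{2 \theta^{3} - 5 \theta^{2} - \theta + 6} = f(\theta).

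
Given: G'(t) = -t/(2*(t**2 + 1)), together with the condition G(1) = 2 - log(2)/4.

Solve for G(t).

G(t) = (8 - log(t**2 + 1))/4

The substitution u = t**2 + 1 works: G'(t) is exactly (dG/du)*(du/dt) for that inner function.
A general antiderivative is -log(t**2 + 1)/4 + C.
The condition gives C = 2 - log(2)/4 - (-log(2)/4) = 2.
So G(t) = (8 - log(t**2 + 1))/4.
Check: d/dt[(8 - log(t**2 + 1))/4] = -t/(2*t**2 + 2), which equals G'(t).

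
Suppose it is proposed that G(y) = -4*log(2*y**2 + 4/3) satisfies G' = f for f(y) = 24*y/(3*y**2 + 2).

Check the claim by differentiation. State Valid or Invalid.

d/dy[G] = -24*y/(3*y**2 + 2)
d/dy[G] - f(y) = -48*y/(3*y**2 + 2) != 0.

Invalid: d/dy[G] - f = -48*y/(3*y**2 + 2), which is not 0.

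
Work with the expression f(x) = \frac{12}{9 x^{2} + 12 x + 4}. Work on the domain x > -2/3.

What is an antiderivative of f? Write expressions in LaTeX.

An antiderivative is F(x) = - \frac{4}{3 x + 2}.

For F(x) to be correct the identity F'(x) - f(x) = 0 must hold.
Check: d/dx[- \frac{4}{3 x + 2}] = \frac{12}{9 x^{2} + 12 x + 4} = f(x).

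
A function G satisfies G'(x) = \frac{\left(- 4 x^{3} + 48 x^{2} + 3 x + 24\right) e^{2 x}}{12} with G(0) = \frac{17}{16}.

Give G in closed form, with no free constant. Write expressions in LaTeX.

G(x) = \frac{\left(- 8 x^{3} + 108 x^{2} - 102 x + 99\right) e^{2 x} - 48}{48}

G'(x) has the shape u'v + uv' for u = - \frac{x^{3}}{6} + \frac{9 x^{2}}{4} - \frac{17 x}{8} + \frac{33}{16} and v = e^{2 x} — it is the derivative of the product u*v.
A general antiderivative is \frac{\left(- 8 x^{3} + 108 x^{2} - 102 x + 99\right) e^{2 x}}{48} + C.
The condition gives C = \frac{17}{16} - (\frac{33}{16}) = -1.
So G(x) = \frac{\left(- 8 x^{3} + 108 x^{2} - 102 x + 99\right) e^{2 x} - 48}{48}.
Check: d/dx[\frac{\left(- 8 x^{3} + 108 x^{2} - 102 x + 99\right) e^{2 x} - 48}{48}] = - \frac{x^{3} e^{2 x}}{3} + 4 x^{2} e^{2 x} + \frac{x e^{2 x}}{4} + 2 e^{2 x}, which equals G'(x).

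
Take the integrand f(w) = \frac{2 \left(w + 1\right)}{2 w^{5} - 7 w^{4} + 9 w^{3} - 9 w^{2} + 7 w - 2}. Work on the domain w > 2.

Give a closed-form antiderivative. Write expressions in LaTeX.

An antiderivative is F(w) = \frac{2 \left(\log{\left(w - 2 \right)} - 5 \log{\left(w - 1 \right)} + 4 \log{\left(w - \frac{1}{2} \right)} + \operatorname{atan}{\left(w \right)}\right)}{5}.

The denominator factors as \left(w - 2\right) \left(w - 1\right) \left(2 w - 1\right) \left(w^{2} + 1\right); partial fractions split f into directly integrable pieces: \frac{2}{5 \left(w^{2} + 1\right)} + \frac{16}{5 \left(2 w - 1\right)} - \frac{2}{w - 1} + \frac{2}{5 \left(w - 2\right)}.
Check: d/dw[\frac{2 \left(\log{\left(w - 2 \right)} - 5 \log{\left(w - 1 \right)} + 4 \log{\left(w - \frac{1}{2} \right)} + \operatorname{atan}{\left(w \right)}\right)}{5}] = \frac{2 w + 2}{2 w^{5} - 7 w^{4} + 9 w^{3} - 9 w^{2} + 7 w - 2}, which equals f(w).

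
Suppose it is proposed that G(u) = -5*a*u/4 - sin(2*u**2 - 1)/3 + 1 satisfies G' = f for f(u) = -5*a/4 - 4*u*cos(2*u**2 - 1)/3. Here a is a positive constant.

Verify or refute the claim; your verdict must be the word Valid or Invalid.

Valid. The derivative of G reproduces f.

d/du[G] = -5*a/4 - 4*u*cos(2*u**2 - 1)/3
This equals f(u) exactly, so the claim holds.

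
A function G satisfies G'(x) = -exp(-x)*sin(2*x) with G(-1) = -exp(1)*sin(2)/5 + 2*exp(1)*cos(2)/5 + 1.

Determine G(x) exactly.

G(x) = (5*exp(x) + sin(2*x) + 2*cos(2*x))*exp(-x)/5

Recover the given G'(x) by differentiating a candidate G(x); any mismatch rules it out.
A general antiderivative is exp(-x)*sin(2*x)/5 + 2*exp(-x)*cos(2*x)/5 + C.
The condition gives C = -exp(1)*sin(2)/5 + 2*exp(1)*cos(2)/5 + 1 - (-exp(1)*sin(2)/5 + 2*exp(1)*cos(2)/5) = 1.
So G(x) = (5*exp(x) + sin(2*x) + 2*cos(2*x))*exp(-x)/5.
Check: d/dx[(5*exp(x) + sin(2*x) + 2*cos(2*x))*exp(-x)/5] = -exp(-x)*sin(2*x) = G'(x).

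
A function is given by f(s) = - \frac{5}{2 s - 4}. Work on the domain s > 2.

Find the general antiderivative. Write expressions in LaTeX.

Any candidate F(s) must reproduce f(s) exactly when differentiated.
Check: d/ds[- \frac{5 \log{\left(\frac{s}{2} - 1 \right)}}{2}] = - \frac{5}{2 s - 4} = f(s).

F(s) = - \frac{5 \log{\left(\frac{s}{2} - 1 \right)}}{2} + C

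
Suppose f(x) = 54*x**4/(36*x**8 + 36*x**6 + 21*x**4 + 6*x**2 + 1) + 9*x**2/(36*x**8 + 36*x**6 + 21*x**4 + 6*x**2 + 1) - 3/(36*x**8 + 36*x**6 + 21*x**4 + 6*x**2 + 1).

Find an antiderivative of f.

An antiderivative is F(x) = -x/(2*x**4 + x**2 + 1/3).

Recognize the product-rule pattern: f = u'v + uv' with u = -x, v = 1/(2*x**4 + x**2 + 1/3), so integration by parts undoes it.
Check: d/dx[-x/(2*x**4 + x**2 + 1/3)] = (54*x**4 + 9*x**2 - 3)/(36*x**8 + 36*x**6 + 21*x**4 + 6*x**2 + 1), which equals f(x).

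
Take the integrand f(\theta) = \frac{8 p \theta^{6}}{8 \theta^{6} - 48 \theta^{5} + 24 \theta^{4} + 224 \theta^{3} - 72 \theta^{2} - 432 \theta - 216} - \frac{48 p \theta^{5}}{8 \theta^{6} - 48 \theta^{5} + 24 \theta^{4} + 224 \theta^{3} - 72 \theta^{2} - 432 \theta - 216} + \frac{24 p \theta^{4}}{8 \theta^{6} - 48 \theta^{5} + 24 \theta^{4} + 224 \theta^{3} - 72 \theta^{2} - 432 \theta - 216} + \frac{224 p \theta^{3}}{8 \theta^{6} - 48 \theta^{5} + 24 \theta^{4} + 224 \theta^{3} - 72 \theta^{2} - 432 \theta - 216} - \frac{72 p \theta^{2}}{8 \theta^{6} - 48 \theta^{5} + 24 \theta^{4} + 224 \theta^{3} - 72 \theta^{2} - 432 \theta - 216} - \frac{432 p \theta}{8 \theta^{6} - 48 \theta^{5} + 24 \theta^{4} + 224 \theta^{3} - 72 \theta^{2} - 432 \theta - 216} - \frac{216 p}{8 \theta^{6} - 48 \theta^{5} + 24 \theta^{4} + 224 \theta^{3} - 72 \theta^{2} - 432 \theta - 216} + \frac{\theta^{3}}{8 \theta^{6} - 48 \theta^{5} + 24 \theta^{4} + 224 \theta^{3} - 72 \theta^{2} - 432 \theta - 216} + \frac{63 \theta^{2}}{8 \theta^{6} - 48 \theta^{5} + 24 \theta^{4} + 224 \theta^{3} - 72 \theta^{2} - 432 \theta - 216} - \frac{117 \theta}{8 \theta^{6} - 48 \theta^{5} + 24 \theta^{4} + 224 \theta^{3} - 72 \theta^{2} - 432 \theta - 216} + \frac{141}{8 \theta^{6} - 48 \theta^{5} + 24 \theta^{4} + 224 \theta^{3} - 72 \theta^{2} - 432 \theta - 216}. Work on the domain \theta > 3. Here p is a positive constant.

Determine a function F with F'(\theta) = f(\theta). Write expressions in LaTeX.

An antiderivative is F(\theta) = \frac{16 p \theta^{5} - 64 p \theta^{4} - 32 p \theta^{3} + 192 p \theta^{2} + 144 p \theta - \theta^{2} - 42 \theta + 39}{16 \left(\theta - 3\right)^{2} \left(\theta + 1\right)^{2}}.

The integrand splits into summands that can be handled one at a time.
Check: d/d\theta[\frac{16 p \theta^{5} - 64 p \theta^{4} - 32 p \theta^{3} + 192 p \theta^{2} + 144 p \theta - \theta^{2} - 42 \theta + 39}{16 \left(\theta - 3\right)^{2} \left(\theta + 1\right)^{2}}] = \frac{8 p \theta^{6} - 48 p \theta^{5} + 24 p \theta^{4} + 224 p \theta^{3} - 72 p \theta^{2} - 432 p \theta - 216 p + \theta^{3} + 63 \theta^{2} - 117 \theta + 141}{8 \theta^{6} - 48 \theta^{5} + 24 \theta^{4} + 224 \theta^{3} - 72 \theta^{2} - 432 \theta - 216}, which equals f(\theta).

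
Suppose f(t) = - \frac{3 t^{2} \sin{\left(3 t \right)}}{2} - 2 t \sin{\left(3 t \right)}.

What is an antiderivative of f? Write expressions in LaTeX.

The integrand splits into summands that can be handled one at a time.
Check: d/dt[\frac{t^{2} \cos{\left(3 t \right)}}{2} - \frac{t \sin{\left(3 t \right)}}{3} + \frac{2 t \cos{\left(3 t \right)}}{3} - \frac{2 \sin{\left(3 t \right)}}{9} - \frac{\cos{\left(3 t \right)}}{9}] = - \frac{3 t^{2} \sin{\left(3 t \right)}}{2} - 2 t \sin{\left(3 t \right)} = f(t).

An antiderivative is F(t) = \frac{t^{2} \cos{\left(3 t \right)}}{2} - \frac{t \sin{\left(3 t \right)}}{3} + \frac{2 t \cos{\left(3 t \right)}}{3} - \frac{2 \sin{\left(3 t \right)}}{9} - \frac{\cos{\left(3 t \right)}}{9}.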